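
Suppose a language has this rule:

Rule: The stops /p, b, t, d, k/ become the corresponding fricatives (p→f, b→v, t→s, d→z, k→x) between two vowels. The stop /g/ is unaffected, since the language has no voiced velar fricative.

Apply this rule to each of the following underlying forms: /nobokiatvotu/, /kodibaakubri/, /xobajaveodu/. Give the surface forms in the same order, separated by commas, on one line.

/nobokiatvotu/: /b/ is a stop between vowels /o/ and /o/, so it spirantizes to the fricative [v]. /k/ is a stop between vowels /o/ and /i/, so it spirantizes to the fricative [x]. /t/ is a stop between vowels /o/ and /u/, so it spirantizes to the fricative [s]. → [novoxiatvosu].
/kodibaakubri/: /d/ is a stop between vowels /o/ and /i/, so it spirantizes to the fricative [z]. /b/ is a stop between vowels /i/ and /a/, so it spirantizes to the fricative [v]. /k/ is a stop between vowels /a/ and /u/, so it spirantizes to the fricative [x]. → [kozivaaxubri].
/xobajaveodu/: /b/ is a stop between vowels /o/ and /a/, so it spirantizes to the fricative [v]. /d/ is a stop between vowels /o/ and /u/, so it spirantizes to the fricative [z]. → [xovajaveozu].

novoxiatvosu, kozivaaxubri, xovajaveozu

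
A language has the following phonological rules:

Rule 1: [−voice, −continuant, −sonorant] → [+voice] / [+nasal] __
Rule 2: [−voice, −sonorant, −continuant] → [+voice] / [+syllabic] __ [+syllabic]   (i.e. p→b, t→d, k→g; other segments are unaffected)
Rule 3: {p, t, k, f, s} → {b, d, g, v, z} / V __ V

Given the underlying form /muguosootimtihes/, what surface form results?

muguozoodimdihes

Rule 1 (post-nasal voicing): /t/ is a voiceless stop immediately after the nasal /m/, so it voices to [d]. /muguosootimtihes/ → muguosootimdihes.
Rule 2 (intervocalic voicing): /t/ is a voiceless stop between vowels /o/ and /i/, so it voices to [d]. /muguosootimdihes/ → muguosoodimdihes.
Rule 3 (intervocalic voicing): /s/ is a voiceless obstruent between vowels /o/ and /o/, so it voices to [z]. /muguosoodimdihes/ → muguozoodimdihes.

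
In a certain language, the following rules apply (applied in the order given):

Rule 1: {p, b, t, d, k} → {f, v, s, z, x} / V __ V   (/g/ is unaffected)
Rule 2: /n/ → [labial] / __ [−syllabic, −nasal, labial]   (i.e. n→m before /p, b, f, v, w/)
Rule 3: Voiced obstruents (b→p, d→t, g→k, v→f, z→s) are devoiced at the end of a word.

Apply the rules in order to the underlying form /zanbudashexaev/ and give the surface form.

zambuzashexaef

Rule 1 (intervocalic spirantization): /d/ is a stop between vowels /u/ and /a/, so it spirantizes to the fricative [z]. /zanbudashexaev/ → zanbuzashexaev.
Rule 2 (nasal place assimilation): /n/ precedes the labial consonant /b/, so it assimilates in place to [m]. /zanbuzashexaev/ → zambuzashexaev.
Rule 3 (final devoicing): /v/ is a voiced obstruent in word-final position, so it devoices to [f]. /zambuzashexaev/ → zambuzashexaef.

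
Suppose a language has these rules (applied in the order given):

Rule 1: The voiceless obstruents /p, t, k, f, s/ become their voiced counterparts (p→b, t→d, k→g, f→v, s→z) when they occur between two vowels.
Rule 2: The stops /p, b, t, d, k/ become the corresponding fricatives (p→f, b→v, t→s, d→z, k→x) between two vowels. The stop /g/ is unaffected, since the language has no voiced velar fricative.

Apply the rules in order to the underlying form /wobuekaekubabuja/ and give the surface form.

Rule 1 (intervocalic voicing): /k/ is a voiceless obstruent between vowels /e/ and /a/, so it voices to [g]. /k/ is a voiceless obstruent between vowels /e/ and /u/, so it voices to [g]. /wobuekaekubabuja/ → wobuegaegubabuja.
Rule 2 (intervocalic spirantization): /b/ is a stop between vowels /o/ and /u/, so it spirantizes to the fricative [v]. /b/ is a stop between vowels /u/ and /a/, so it spirantizes to the fricative [v]. /b/ is a stop between vowels /a/ and /u/, so it spirantizes to the fricative [v]. /wobuegaegubabuja/ → wovuegaeguvavuja.

wovuegaeguvavuja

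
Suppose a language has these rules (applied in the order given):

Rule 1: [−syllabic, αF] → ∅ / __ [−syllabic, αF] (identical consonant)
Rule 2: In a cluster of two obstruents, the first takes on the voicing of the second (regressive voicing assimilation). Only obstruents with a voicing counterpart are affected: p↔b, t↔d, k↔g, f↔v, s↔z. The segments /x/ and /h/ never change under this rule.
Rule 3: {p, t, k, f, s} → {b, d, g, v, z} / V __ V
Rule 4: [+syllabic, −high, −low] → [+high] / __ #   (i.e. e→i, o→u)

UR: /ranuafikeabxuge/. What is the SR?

ranuavigeapxugi

Rule 1 (degemination): no segment meets the environment; /ranuafikeabxuge/ is unchanged.
Rule 2 (regressive voicing assimilation): /b/ precedes the voiceless obstruent /x/, so it devoices to [p] by assimilation. /ranuafikeabxuge/ → ranuafikeapxuge.
Rule 3 (intervocalic voicing): /f/ is a voiceless obstruent between vowels /a/ and /i/, so it voices to [v]. /k/ is a voiceless obstruent between vowels /i/ and /e/, so it voices to [g]. /ranuafikeapxuge/ → ranuavigeapxuge.
Rule 4 (final vowel raising): /e/ is a mid vowel in word-final position, so it raises to [i]. /ranuavigeapxuge/ → ranuavigeapxugi.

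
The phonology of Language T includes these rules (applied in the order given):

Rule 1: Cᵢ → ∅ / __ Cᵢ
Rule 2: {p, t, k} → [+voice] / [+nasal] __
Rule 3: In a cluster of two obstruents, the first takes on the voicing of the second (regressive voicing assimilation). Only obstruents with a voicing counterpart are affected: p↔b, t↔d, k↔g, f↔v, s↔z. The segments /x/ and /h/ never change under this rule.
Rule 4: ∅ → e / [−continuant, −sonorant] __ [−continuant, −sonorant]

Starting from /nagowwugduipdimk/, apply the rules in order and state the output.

Rule 1 (degemination): /ww/ is a geminate; the first /w/ deletes. /nagowwugduipdimk/ → nagowugduipdimk.
Rule 2 (post-nasal voicing): /k/ is a voiceless stop immediately after the nasal /m/, so it voices to [g]. /nagowugduipdimk/ → nagowugduipdimg.
Rule 3 (regressive voicing assimilation): /p/ precedes the voiced obstruent /d/, so it voices to [b] by assimilation. /nagowugduipdimg/ → nagowugduibdimg.
Rule 4 (stop-cluster e-epenthesis): /g/ and /d/ form a stop–stop cluster, so [e] is inserted between them. /b/ and /d/ form a stop–stop cluster, so [e] is inserted between them. /nagowugduibdimg/ → nagowugeduibedimg.

nagowugeduibedimg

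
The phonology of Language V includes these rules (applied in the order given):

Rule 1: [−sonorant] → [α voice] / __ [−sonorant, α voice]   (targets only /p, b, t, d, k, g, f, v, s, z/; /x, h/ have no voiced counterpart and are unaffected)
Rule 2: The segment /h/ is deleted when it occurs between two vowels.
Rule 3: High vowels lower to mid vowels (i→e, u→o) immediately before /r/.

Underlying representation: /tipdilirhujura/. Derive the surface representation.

tibdilerhujora

Rule 1 (regressive voicing assimilation): /p/ precedes the voiced obstruent /d/, so it voices to [b] by assimilation. /tipdilirhujura/ → tibdilirhujura.
Rule 2 (intervocalic h-deletion): no segment meets the environment; /tibdilirhujura/ is unchanged.
Rule 3 (pre-rhotic lowering): /i/ is a high vowel immediately before /r/, so it lowers to [e]. /u/ is a high vowel immediately before /r/, so it lowers to [o]. /tibdilirhujura/ → tibdilerhujora.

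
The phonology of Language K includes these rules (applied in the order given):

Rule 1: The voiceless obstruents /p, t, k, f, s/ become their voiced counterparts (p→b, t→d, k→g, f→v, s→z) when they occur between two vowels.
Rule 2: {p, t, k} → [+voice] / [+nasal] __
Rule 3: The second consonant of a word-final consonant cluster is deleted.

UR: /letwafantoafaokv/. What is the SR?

Rule 1 (intervocalic voicing): /f/ is a voiceless obstruent between vowels /a/ and /a/, so it voices to [v]. /f/ is a voiceless obstruent between vowels /a/ and /a/, so it voices to [v]. /letwafantoafaokv/ → letwavantoavaokv.
Rule 2 (post-nasal voicing): /t/ is a voiceless stop immediately after the nasal /n/, so it voices to [d]. /letwavantoavaokv/ → letwavandoavaokv.
Rule 3 (final cluster simplification): /v/ is the second consonant of a word-final cluster /kv/, so it deletes. /letwavandoavaokv/ → letwavandoavaok.

letwavandoavaok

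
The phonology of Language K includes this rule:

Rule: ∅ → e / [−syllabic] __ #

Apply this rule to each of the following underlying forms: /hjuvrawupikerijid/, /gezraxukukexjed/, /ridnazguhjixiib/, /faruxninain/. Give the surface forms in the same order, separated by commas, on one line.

/hjuvrawupikerijid/: the form ends in the consonant /d/, so [e] is inserted word-finally. → [hjuvrawupikerijide].
/gezraxukukexjed/: the form ends in the consonant /d/, so [e] is inserted word-finally. → [gezraxukukexjede].
/ridnazguhjixiib/: the form ends in the consonant /b/, so [e] is inserted word-finally. → [ridnazguhjixiibe].
/faruxninain/: the form ends in the consonant /n/, so [e] is inserted word-finally. → [faruxninaine].

hjuvrawupikerijide, gezraxukukexjede, ridnazguhjixiibe, faruxninaine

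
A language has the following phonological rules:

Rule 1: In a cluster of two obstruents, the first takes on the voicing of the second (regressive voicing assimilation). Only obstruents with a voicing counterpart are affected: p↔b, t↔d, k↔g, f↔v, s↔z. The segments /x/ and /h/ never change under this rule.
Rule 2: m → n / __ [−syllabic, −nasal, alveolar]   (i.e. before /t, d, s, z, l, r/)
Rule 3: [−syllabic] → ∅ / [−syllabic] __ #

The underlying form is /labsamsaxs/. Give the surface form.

Rule 1 (regressive voicing assimilation): /b/ precedes the voiceless obstruent /s/, so it devoices to [p] by assimilation. /labsamsaxs/ → lapsamsaxs.
Rule 2 (nasal place assimilation): /m/ precedes the alveolar consonant /s/, so it assimilates in place to [n]. /lapsamsaxs/ → lapsansaxs.
Rule 3 (final cluster simplification): /s/ is the second consonant of a word-final cluster /xs/, so it deletes. /lapsansaxs/ → lapsansax.

lapsansax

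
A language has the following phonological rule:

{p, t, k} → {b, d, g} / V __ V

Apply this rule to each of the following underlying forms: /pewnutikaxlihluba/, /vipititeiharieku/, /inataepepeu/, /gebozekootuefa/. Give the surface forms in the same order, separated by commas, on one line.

pewnudigaxlihluba, vibidideihariegu, inadaebebeu, gebozegooduefa

/pewnutikaxlihluba/: /t/ is a voiceless stop between vowels /u/ and /i/, so it voices to [d]. /k/ is a voiceless stop between vowels /i/ and /a/, so it voices to [g]. → [pewnudigaxlihluba].
/vipititeiharieku/: /p/ is a voiceless stop between vowels /i/ and /i/, so it voices to [b]. /t/ is a voiceless stop between vowels /i/ and /i/, so it voices to [d]. /t/ is a voiceless stop between vowels /i/ and /e/, so it voices to [d]. /k/ is a voiceless stop between vowels /e/ and /u/, so it voices to [g]. → [vibidideihariegu].
/inataepepeu/: /t/ is a voiceless stop between vowels /a/ and /a/, so it voices to [d]. /p/ is a voiceless stop between vowels /e/ and /e/, so it voices to [b]. /p/ is a voiceless stop between vowels /e/ and /e/, so it voices to [b]. → [inadaebebeu].
/gebozekootuefa/: /k/ is a voiceless stop between vowels /e/ and /o/, so it voices to [g]. /t/ is a voiceless stop between vowels /o/ and /u/, so it voices to [d]. → [gebozegooduefa].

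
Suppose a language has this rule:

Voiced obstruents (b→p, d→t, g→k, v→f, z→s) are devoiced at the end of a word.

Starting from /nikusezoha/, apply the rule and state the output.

nikusezoha

No segment of /nikusezoha/ meets the structural description of the rule, so the form surfaces unchanged.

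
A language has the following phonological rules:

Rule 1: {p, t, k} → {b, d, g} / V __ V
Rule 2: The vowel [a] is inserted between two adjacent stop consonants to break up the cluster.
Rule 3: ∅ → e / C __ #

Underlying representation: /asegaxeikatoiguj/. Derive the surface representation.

Rule 1 (intervocalic voicing): /k/ is a voiceless stop between vowels /i/ and /a/, so it voices to [g]. /t/ is a voiceless stop between vowels /a/ and /o/, so it voices to [d]. /asegaxeikatoiguj/ → asegaxeigadoiguj.
Rule 2 (stop-cluster a-epenthesis): no segment meets the environment; /asegaxeigadoiguj/ is unchanged.
Rule 3 (final e-epenthesis): the form ends in the consonant /j/, so [e] is inserted word-finally. /asegaxeigadoiguj/ → asegaxeigadoiguje.

asegaxeigadoiguje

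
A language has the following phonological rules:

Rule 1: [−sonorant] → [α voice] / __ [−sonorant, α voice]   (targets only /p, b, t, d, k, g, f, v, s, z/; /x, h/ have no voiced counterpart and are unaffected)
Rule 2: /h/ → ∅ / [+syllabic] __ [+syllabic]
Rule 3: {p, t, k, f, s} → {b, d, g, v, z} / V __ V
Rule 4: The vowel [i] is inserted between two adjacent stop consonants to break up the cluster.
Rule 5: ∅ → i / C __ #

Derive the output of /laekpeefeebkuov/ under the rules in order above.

Rule 1 (regressive voicing assimilation): /b/ precedes the voiceless obstruent /k/, so it devoices to [p] by assimilation. /laekpeefeebkuov/ → laekpeefeepkuov.
Rule 2 (intervocalic h-deletion): no segment meets the environment; /laekpeefeepkuov/ is unchanged.
Rule 3 (intervocalic voicing): /f/ is a voiceless obstruent between vowels /e/ and /e/, so it voices to [v]. /laekpeefeepkuov/ → laekpeeveepkuov.
Rule 4 (stop-cluster i-epenthesis): /k/ and /p/ form a stop–stop cluster, so [i] is inserted between them. /p/ and /k/ form a stop–stop cluster, so [i] is inserted between them. /laekpeeveepkuov/ → laekipeeveepikuov.
Rule 5 (final i-epenthesis): the form ends in the consonant /v/, so [i] is inserted word-finally. /laekipeeveepikuov/ → laekipeeveepikuovi.

laekipeeveepikuovi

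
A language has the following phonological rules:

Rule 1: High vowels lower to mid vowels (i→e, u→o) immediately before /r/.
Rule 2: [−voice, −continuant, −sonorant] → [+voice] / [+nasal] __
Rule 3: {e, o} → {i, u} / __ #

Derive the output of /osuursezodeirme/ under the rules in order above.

osuorsezodeermi

Rule 1 (pre-rhotic lowering): /u/ is a high vowel immediately before /r/, so it lowers to [o]. /i/ is a high vowel immediately before /r/, so it lowers to [e]. /osuursezodeirme/ → osuorsezodeerme.
Rule 2 (post-nasal voicing): no segment meets the environment; /osuorsezodeerme/ is unchanged.
Rule 3 (final vowel raising): /e/ is a mid vowel in word-final position, so it raises to [i]. /osuorsezodeerme/ → osuorsezodeermi.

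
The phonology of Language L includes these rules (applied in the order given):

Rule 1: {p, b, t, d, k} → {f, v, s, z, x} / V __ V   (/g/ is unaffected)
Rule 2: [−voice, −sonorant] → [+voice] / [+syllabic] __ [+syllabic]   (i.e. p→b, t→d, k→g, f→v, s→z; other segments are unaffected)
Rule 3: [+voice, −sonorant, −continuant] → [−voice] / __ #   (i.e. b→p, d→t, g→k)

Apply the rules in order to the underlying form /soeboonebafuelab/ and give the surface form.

soevoonevavuelap

Rule 1 (intervocalic spirantization): /b/ is a stop between vowels /e/ and /o/, so it spirantizes to the fricative [v]. /b/ is a stop between vowels /e/ and /a/, so it spirantizes to the fricative [v]. /soeboonebafuelab/ → soevoonevafuelab.
Rule 2 (intervocalic voicing): /f/ is a voiceless obstruent between vowels /a/ and /u/, so it voices to [v]. /soevoonevafuelab/ → soevoonevavuelab.
Rule 3 (final devoicing): /b/ is a voiced stop in word-final position, so it devoices to [p]. /soevoonevavuelab/ → soevoonevavuelap.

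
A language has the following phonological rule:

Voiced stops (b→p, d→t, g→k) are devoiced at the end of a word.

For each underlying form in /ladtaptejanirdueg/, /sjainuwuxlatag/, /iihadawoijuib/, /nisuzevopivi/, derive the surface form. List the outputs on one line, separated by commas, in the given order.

/ladtaptejanirdueg/: /g/ is a voiced stop in word-final position, so it devoices to [k]. → [ladtaptejanirduek].
/sjainuwuxlatag/: /g/ is a voiced stop in word-final position, so it devoices to [k]. → [sjainuwuxlatak].
/iihadawoijuib/: /b/ is a voiced stop in word-final position, so it devoices to [p]. → [iihadawoijuip].
/nisuzevopivi/: the rule's environment is not met; surfaces unchanged as [nisuzevopivi].

ladtaptejanirduek, sjainuwuxlatak, iihadawoijuip, nisuzevopivi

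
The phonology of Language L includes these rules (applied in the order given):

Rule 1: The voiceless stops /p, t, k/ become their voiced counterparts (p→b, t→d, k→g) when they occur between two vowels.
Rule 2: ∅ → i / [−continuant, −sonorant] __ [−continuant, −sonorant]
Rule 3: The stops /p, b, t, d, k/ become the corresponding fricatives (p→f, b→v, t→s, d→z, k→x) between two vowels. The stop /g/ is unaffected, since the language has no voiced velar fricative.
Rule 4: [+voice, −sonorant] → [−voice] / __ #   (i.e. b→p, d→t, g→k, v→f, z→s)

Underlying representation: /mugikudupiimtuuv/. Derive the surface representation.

Rule 1 (intervocalic voicing): /k/ is a voiceless stop between vowels /i/ and /u/, so it voices to [g]. /p/ is a voiceless stop between vowels /u/ and /i/, so it voices to [b]. /mugikudupiimtuuv/ → mugigudubiimtuuv.
Rule 2 (stop-cluster i-epenthesis): no segment meets the environment; /mugigudubiimtuuv/ is unchanged.
Rule 3 (intervocalic spirantization): /d/ is a stop between vowels /u/ and /u/, so it spirantizes to the fricative [z]. /b/ is a stop between vowels /u/ and /i/, so it spirantizes to the fricative [v]. /mugigudubiimtuuv/ → mugiguzuviimtuuv.
Rule 4 (final devoicing): /v/ is a voiced obstruent in word-final position, so it devoices to [f]. /mugiguzuviimtuuv/ → mugiguzuviimtuuf.

mugiguzuviimtuuf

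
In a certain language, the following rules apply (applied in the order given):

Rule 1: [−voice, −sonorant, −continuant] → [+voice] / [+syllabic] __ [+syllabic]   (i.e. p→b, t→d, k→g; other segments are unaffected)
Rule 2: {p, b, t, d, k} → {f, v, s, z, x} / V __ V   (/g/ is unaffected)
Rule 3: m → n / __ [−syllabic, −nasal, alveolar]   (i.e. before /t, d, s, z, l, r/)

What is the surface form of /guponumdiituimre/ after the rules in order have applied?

Rule 1 (intervocalic voicing): /p/ is a voiceless stop between vowels /u/ and /o/, so it voices to [b]. /t/ is a voiceless stop between vowels /i/ and /u/, so it voices to [d]. /guponumdiituimre/ → gubonumdiiduimre.
Rule 2 (intervocalic spirantization): /b/ is a stop between vowels /u/ and /o/, so it spirantizes to the fricative [v]. /d/ is a stop between vowels /i/ and /u/, so it spirantizes to the fricative [z]. /gubonumdiiduimre/ → guvonumdiizuimre.
Rule 3 (nasal place assimilation): /m/ precedes the alveolar consonant /d/, so it assimilates in place to [n]. /m/ precedes the alveolar consonant /r/, so it assimilates in place to [n]. /guvonumdiizuimre/ → guvonundiizuinre.

guvonundiizuinre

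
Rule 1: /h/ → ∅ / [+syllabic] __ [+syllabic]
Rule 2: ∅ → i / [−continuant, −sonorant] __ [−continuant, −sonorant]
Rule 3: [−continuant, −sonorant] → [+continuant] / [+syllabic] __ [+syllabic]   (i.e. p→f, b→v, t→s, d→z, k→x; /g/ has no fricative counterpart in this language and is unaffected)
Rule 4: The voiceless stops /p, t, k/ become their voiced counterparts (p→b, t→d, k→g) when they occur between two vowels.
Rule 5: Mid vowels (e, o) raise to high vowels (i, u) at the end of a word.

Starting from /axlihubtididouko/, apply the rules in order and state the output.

axliuvisizizouxu

Rule 1 (intervocalic h-deletion): /h/ occurs between vowels /i/ and /u/, so it deletes. /axlihubtididouko/ → axliubtididouko.
Rule 2 (stop-cluster i-epenthesis): /b/ and /t/ form a stop–stop cluster, so [i] is inserted between them. /axliubtididouko/ → axliubitididouko.
Rule 3 (intervocalic spirantization): /b/ is a stop between vowels /u/ and /i/, so it spirantizes to the fricative [v]. /t/ is a stop between vowels /i/ and /i/, so it spirantizes to the fricative [s]. /d/ is a stop between vowels /i/ and /i/, so it spirantizes to the fricative [z]. /d/ is a stop between vowels /i/ and /o/, so it spirantizes to the fricative [z]. /k/ is a stop between vowels /u/ and /o/, so it spirantizes to the fricative [x]. /axliubitididouko/ → axliuvisizizouxo.
Rule 4 (intervocalic voicing): no segment meets the environment; /axliuvisizizouxo/ is unchanged.
Rule 5 (final vowel raising): /o/ is a mid vowel in word-final position, so it raises to [u]. /axliuvisizizouxo/ → axliuvisizizouxu.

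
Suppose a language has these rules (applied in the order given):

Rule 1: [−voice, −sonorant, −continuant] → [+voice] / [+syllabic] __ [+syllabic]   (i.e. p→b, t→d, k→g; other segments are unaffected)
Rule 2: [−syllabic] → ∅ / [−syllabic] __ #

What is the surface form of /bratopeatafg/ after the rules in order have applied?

bradobeadaf

Rule 1 (intervocalic voicing): /t/ is a voiceless stop between vowels /a/ and /o/, so it voices to [d]. /p/ is a voiceless stop between vowels /o/ and /e/, so it voices to [b]. /t/ is a voiceless stop between vowels /a/ and /a/, so it voices to [d]. /bratopeatafg/ → bradobeadafg.
Rule 2 (final cluster simplification): /g/ is the second consonant of a word-final cluster /fg/, so it deletes. /bradobeadafg/ → bradobeadaf.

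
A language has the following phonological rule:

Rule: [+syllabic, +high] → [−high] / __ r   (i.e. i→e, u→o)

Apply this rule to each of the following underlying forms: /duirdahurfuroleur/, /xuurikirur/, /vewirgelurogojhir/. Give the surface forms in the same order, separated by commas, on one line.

/duirdahurfuroleur/: /i/ is a high vowel immediately before /r/, so it lowers to [e]. /u/ is a high vowel immediately before /r/, so it lowers to [o]. /u/ is a high vowel immediately before /r/, so it lowers to [o]. /u/ is a high vowel immediately before /r/, so it lowers to [o]. → [duerdahorforoleor].
/xuurikirur/: /u/ is a high vowel immediately before /r/, so it lowers to [o]. /i/ is a high vowel immediately before /r/, so it lowers to [e]. /u/ is a high vowel immediately before /r/, so it lowers to [o]. → [xuorikeror].
/vewirgelurogojhir/: /i/ is a high vowel immediately before /r/, so it lowers to [e]. /u/ is a high vowel immediately before /r/, so it lowers to [o]. /i/ is a high vowel immediately before /r/, so it lowers to [e]. → [vewergelorogojher].

duerdahorforoleor, xuorikeror, vewergelorogojher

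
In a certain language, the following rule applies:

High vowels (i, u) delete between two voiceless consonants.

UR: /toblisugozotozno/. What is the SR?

No segment of /toblisugozotozno/ meets the structural description of the rule, so the form surfaces unchanged.

toblisugozotozno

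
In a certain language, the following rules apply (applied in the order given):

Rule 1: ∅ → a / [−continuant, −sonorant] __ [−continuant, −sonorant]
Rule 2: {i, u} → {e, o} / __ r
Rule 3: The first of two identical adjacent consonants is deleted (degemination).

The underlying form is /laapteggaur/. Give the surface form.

Rule 1 (stop-cluster a-epenthesis): /p/ and /t/ form a stop–stop cluster, so [a] is inserted between them. /g/ and /g/ form a stop–stop cluster, so [a] is inserted between them. /laapteggaur/ → laapategagaur.
Rule 2 (pre-rhotic lowering): /u/ is a high vowel immediately before /r/, so it lowers to [o]. /laapategagaur/ → laapategagaor.
Rule 3 (degemination): no segment meets the environment; /laapategagaor/ is unchanged.

laapategagaor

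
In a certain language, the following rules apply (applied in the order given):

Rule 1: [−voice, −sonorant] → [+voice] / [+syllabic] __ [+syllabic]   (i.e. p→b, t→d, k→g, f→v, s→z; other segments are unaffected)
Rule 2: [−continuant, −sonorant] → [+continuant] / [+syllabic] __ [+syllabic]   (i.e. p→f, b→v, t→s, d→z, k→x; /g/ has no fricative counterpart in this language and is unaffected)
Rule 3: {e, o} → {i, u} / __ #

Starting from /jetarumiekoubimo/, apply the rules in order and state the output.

jezarumiegouvimu

Rule 1 (intervocalic voicing): /t/ is a voiceless obstruent between vowels /e/ and /a/, so it voices to [d]. /k/ is a voiceless obstruent between vowels /e/ and /o/, so it voices to [g]. /jetarumiekoubimo/ → jedarumiegoubimo.
Rule 2 (intervocalic spirantization): /d/ is a stop between vowels /e/ and /a/, so it spirantizes to the fricative [z]. /b/ is a stop between vowels /u/ and /i/, so it spirantizes to the fricative [v]. /jedarumiegoubimo/ → jezarumiegouvimo.
Rule 3 (final vowel raising): /o/ is a mid vowel in word-final position, so it raises to [u]. /jezarumiegouvimo/ → jezarumiegouvimu.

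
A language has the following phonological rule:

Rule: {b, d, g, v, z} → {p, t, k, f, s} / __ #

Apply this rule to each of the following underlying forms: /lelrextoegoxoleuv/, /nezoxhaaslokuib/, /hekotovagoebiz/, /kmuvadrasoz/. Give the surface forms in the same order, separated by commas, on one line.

/lelrextoegoxoleuv/: /v/ is a voiced obstruent in word-final position, so it devoices to [f]. → [lelrextoegoxoleuf].
/nezoxhaaslokuib/: /b/ is a voiced obstruent in word-final position, so it devoices to [p]. → [nezoxhaaslokuip].
/hekotovagoebiz/: /z/ is a voiced obstruent in word-final position, so it devoices to [s]. → [hekotovagoebis].
/kmuvadrasoz/: /z/ is a voiced obstruent in word-final position, so it devoices to [s]. → [kmuvadrasos].

lelrextoegoxoleuf, nezoxhaaslokuip, hekotovagoebis, kmuvadrasos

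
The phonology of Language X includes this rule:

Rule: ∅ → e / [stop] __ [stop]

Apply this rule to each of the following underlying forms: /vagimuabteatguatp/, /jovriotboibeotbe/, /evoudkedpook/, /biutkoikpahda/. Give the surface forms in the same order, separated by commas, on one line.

vagimuabeteateguatep, jovrioteboibeotebe, evoudekedepook, biutekoikepahda

/vagimuabteatguatp/: /b/ and /t/ form a stop–stop cluster, so [e] is inserted between them. /t/ and /g/ form a stop–stop cluster, so [e] is inserted between them. /t/ and /p/ form a stop–stop cluster, so [e] is inserted between them. → [vagimuabeteateguatep].
/jovriotboibeotbe/: /t/ and /b/ form a stop–stop cluster, so [e] is inserted between them. /t/ and /b/ form a stop–stop cluster, so [e] is inserted between them. → [jovrioteboibeotebe].
/evoudkedpook/: /d/ and /k/ form a stop–stop cluster, so [e] is inserted between them. /d/ and /p/ form a stop–stop cluster, so [e] is inserted between them. → [evoudekedepook].
/biutkoikpahda/: /t/ and /k/ form a stop–stop cluster, so [e] is inserted between them. /k/ and /p/ form a stop–stop cluster, so [e] is inserted between them. → [biutekoikepahda].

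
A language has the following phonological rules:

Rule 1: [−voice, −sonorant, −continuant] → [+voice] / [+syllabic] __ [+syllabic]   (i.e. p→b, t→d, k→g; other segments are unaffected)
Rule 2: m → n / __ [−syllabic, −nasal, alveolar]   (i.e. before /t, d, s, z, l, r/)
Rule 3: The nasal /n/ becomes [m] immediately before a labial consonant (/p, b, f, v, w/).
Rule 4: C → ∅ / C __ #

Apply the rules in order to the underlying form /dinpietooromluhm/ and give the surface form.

Rule 1 (intervocalic voicing): /t/ is a voiceless stop between vowels /e/ and /o/, so it voices to [d]. /dinpietooromluhm/ → dinpiedooromluhm.
Rule 2 (nasal place assimilation): /m/ precedes the alveolar consonant /l/, so it assimilates in place to [n]. /dinpiedooromluhm/ → dinpiedooronluhm.
Rule 3 (nasal place assimilation): /n/ precedes the labial consonant /p/, so it assimilates in place to [m]. /dinpiedooronluhm/ → dimpiedooronluhm.
Rule 4 (final cluster simplification): /m/ is the second consonant of a word-final cluster /hm/, so it deletes. /dimpiedooronluhm/ → dimpiedooronluh.

dimpiedooronluh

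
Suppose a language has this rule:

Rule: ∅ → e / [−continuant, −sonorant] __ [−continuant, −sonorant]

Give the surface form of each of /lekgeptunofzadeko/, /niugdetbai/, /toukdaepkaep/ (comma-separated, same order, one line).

lekegepetunofzadeko, niugedetebai, toukedaepekaep

/lekgeptunofzadeko/: /k/ and /g/ form a stop–stop cluster, so [e] is inserted between them. /p/ and /t/ form a stop–stop cluster, so [e] is inserted between them. → [lekegepetunofzadeko].
/niugdetbai/: /g/ and /d/ form a stop–stop cluster, so [e] is inserted between them. /t/ and /b/ form a stop–stop cluster, so [e] is inserted between them. → [niugedetebai].
/toukdaepkaep/: /k/ and /d/ form a stop–stop cluster, so [e] is inserted between them. /p/ and /k/ form a stop–stop cluster, so [e] is inserted between them. → [toukedaepekaep].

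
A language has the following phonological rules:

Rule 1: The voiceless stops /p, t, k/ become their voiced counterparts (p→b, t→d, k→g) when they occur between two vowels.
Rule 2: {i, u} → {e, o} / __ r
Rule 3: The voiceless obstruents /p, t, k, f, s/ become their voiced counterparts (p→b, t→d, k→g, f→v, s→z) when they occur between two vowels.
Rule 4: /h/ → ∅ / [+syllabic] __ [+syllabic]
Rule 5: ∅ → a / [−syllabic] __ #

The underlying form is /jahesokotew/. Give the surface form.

jaezogodewa

Rule 1 (intervocalic voicing): /k/ is a voiceless stop between vowels /o/ and /o/, so it voices to [g]. /t/ is a voiceless stop between vowels /o/ and /e/, so it voices to [d]. /jahesokotew/ → jahesogodew.
Rule 2 (pre-rhotic lowering): no segment meets the environment; /jahesogodew/ is unchanged.
Rule 3 (intervocalic voicing): /s/ is a voiceless obstruent between vowels /e/ and /o/, so it voices to [z]. /jahesogodew/ → jahezogodew.
Rule 4 (intervocalic h-deletion): /h/ occurs between vowels /a/ and /e/, so it deletes. /jahezogodew/ → jaezogodew.
Rule 5 (final a-epenthesis): the form ends in the consonant /w/, so [a] is inserted word-finally. /jaezogodew/ → jaezogodewa.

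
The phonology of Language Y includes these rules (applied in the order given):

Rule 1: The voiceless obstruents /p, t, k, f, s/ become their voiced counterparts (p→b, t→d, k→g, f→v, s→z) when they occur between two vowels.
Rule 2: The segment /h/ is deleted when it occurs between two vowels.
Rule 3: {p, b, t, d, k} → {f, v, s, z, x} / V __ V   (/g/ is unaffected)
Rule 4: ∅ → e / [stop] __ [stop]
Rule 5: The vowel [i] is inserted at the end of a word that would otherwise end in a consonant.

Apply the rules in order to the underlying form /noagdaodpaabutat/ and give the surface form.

Rule 1 (intervocalic voicing): /t/ is a voiceless obstruent between vowels /u/ and /a/, so it voices to [d]. /noagdaodpaabutat/ → noagdaodpaabudat.
Rule 2 (intervocalic h-deletion): no segment meets the environment; /noagdaodpaabudat/ is unchanged.
Rule 3 (intervocalic spirantization): /b/ is a stop between vowels /a/ and /u/, so it spirantizes to the fricative [v]. /d/ is a stop between vowels /u/ and /a/, so it spirantizes to the fricative [z]. /noagdaodpaabudat/ → noagdaodpaavuzat.
Rule 4 (stop-cluster e-epenthesis): /g/ and /d/ form a stop–stop cluster, so [e] is inserted between them. /d/ and /p/ form a stop–stop cluster, so [e] is inserted between them. /noagdaodpaavuzat/ → noagedaodepaavuzat.
Rule 5 (final i-epenthesis): the form ends in the consonant /t/, so [i] is inserted word-finally. /noagedaodepaavuzat/ → noagedaodepaavuzati.

noagedaodepaavuzati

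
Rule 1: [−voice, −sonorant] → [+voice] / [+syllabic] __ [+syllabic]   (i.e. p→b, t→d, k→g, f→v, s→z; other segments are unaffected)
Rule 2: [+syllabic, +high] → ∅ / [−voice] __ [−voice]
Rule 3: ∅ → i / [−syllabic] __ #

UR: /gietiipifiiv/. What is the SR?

giediibiviivi

Rule 1 (intervocalic voicing): /t/ is a voiceless obstruent between vowels /e/ and /i/, so it voices to [d]. /p/ is a voiceless obstruent between vowels /i/ and /i/, so it voices to [b]. /f/ is a voiceless obstruent between vowels /i/ and /i/, so it voices to [v]. /gietiipifiiv/ → giediibiviiv.
Rule 2 (high vowel syncope): no segment meets the environment; /giediibiviiv/ is unchanged.
Rule 3 (final i-epenthesis): the form ends in the consonant /v/, so [i] is inserted word-finally. /giediibiviiv/ → giediibiviivi.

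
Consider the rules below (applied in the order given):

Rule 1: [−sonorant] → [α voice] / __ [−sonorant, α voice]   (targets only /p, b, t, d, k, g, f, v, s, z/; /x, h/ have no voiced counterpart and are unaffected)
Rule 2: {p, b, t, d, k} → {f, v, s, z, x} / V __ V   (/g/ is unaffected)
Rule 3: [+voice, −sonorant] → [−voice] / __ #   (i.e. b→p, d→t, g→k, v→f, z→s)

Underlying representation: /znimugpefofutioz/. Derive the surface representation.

Rule 1 (regressive voicing assimilation): /g/ precedes the voiceless obstruent /p/, so it devoices to [k] by assimilation. /znimugpefofutioz/ → znimukpefofutioz.
Rule 2 (intervocalic spirantization): /t/ is a stop between vowels /u/ and /i/, so it spirantizes to the fricative [s]. /znimukpefofutioz/ → znimukpefofusioz.
Rule 3 (final devoicing): /z/ is a voiced obstruent in word-final position, so it devoices to [s]. /znimukpefofusioz/ → znimukpefofusios.

znimukpefofusios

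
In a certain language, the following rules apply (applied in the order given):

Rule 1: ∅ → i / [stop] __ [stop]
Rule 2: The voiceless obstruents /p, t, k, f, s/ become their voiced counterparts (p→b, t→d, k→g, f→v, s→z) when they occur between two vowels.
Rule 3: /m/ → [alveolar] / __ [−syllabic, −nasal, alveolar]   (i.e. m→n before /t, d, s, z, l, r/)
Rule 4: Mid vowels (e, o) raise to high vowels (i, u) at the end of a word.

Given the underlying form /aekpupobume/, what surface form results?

Rule 1 (stop-cluster i-epenthesis): /k/ and /p/ form a stop–stop cluster, so [i] is inserted between them. /aekpupobume/ → aekipupobume.
Rule 2 (intervocalic voicing): /k/ is a voiceless obstruent between vowels /e/ and /i/, so it voices to [g]. /p/ is a voiceless obstruent between vowels /i/ and /u/, so it voices to [b]. /p/ is a voiceless obstruent between vowels /u/ and /o/, so it voices to [b]. /aekipupobume/ → aegibubobume.
Rule 3 (nasal place assimilation): no segment meets the environment; /aegibubobume/ is unchanged.
Rule 4 (final vowel raising): /e/ is a mid vowel in word-final position, so it raises to [i]. /aegibubobume/ → aegibubobumi.

aegibubobumi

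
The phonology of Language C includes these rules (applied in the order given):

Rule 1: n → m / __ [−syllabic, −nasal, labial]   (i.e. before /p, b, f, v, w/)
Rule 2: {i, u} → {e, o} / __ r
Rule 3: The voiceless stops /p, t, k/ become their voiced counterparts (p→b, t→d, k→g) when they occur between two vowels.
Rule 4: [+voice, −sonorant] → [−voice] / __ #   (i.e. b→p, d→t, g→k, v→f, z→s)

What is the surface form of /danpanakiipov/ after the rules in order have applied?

Rule 1 (nasal place assimilation): /n/ precedes the labial consonant /p/, so it assimilates in place to [m]. /danpanakiipov/ → dampanakiipov.
Rule 2 (pre-rhotic lowering): no segment meets the environment; /dampanakiipov/ is unchanged.
Rule 3 (intervocalic voicing): /k/ is a voiceless stop between vowels /a/ and /i/, so it voices to [g]. /p/ is a voiceless stop between vowels /i/ and /o/, so it voices to [b]. /dampanakiipov/ → dampanagiibov.
Rule 4 (final devoicing): /v/ is a voiced obstruent in word-final position, so it devoices to [f]. /dampanagiibov/ → dampanagiibof.

dampanagiibof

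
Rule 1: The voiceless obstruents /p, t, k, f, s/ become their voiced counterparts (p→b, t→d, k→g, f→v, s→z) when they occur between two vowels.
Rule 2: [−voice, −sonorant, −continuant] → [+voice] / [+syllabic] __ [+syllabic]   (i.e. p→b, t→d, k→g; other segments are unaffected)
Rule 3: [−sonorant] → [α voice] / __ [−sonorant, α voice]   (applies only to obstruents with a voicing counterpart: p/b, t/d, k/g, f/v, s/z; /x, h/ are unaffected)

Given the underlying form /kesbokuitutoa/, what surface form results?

kezboguidudoa

Rule 1 (intervocalic voicing): /k/ is a voiceless obstruent between vowels /o/ and /u/, so it voices to [g]. /t/ is a voiceless obstruent between vowels /i/ and /u/, so it voices to [d]. /t/ is a voiceless obstruent between vowels /u/ and /o/, so it voices to [d]. /kesbokuitutoa/ → kesboguidudoa.
Rule 2 (intervocalic voicing): no segment meets the environment; /kesboguidudoa/ is unchanged.
Rule 3 (regressive voicing assimilation): /s/ precedes the voiced obstruent /b/, so it voices to [z] by assimilation. /kesboguidudoa/ → kezboguidudoa.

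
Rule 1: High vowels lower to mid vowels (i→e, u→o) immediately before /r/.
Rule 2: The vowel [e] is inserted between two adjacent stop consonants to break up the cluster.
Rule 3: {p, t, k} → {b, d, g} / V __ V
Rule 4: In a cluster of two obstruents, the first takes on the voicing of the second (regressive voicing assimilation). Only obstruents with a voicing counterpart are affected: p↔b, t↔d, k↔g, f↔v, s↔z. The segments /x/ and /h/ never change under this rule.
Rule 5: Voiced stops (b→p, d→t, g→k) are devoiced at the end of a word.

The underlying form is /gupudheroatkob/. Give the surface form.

gubutheroadegop

Rule 1 (pre-rhotic lowering): no segment meets the environment; /gupudheroatkob/ is unchanged.
Rule 2 (stop-cluster e-epenthesis): /t/ and /k/ form a stop–stop cluster, so [e] is inserted between them. /gupudheroatkob/ → gupudheroatekob.
Rule 3 (intervocalic voicing): /p/ is a voiceless stop between vowels /u/ and /u/, so it voices to [b]. /t/ is a voiceless stop between vowels /a/ and /e/, so it voices to [d]. /k/ is a voiceless stop between vowels /e/ and /o/, so it voices to [g]. /gupudheroatekob/ → gubudheroadegob.
Rule 4 (regressive voicing assimilation): /d/ precedes the voiceless obstruent /h/, so it devoices to [t] by assimilation. /gubudheroadegob/ → gubutheroadegob.
Rule 5 (final devoicing): /b/ is a voiced stop in word-final position, so it devoices to [p]. /gubutheroadegob/ → gubutheroadegop.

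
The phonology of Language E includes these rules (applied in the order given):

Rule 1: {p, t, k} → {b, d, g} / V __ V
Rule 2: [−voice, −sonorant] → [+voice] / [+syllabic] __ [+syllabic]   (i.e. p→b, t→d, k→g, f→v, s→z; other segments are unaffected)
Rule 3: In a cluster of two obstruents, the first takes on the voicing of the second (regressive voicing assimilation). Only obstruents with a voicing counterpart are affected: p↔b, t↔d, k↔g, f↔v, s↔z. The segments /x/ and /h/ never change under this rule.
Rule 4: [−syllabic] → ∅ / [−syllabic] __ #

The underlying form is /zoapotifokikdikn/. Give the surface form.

Rule 1 (intervocalic voicing): /p/ is a voiceless stop between vowels /a/ and /o/, so it voices to [b]. /t/ is a voiceless stop between vowels /o/ and /i/, so it voices to [d]. /k/ is a voiceless stop between vowels /o/ and /i/, so it voices to [g]. /zoapotifokikdikn/ → zoabodifogikdikn.
Rule 2 (intervocalic voicing): /f/ is a voiceless obstruent between vowels /i/ and /o/, so it voices to [v]. /zoabodifogikdikn/ → zoabodivogikdikn.
Rule 3 (regressive voicing assimilation): /k/ precedes the voiced obstruent /d/, so it voices to [g] by assimilation. /zoabodivogikdikn/ → zoabodivogigdikn.
Rule 4 (final cluster simplification): /n/ is the second consonant of a word-final cluster /kn/, so it deletes. /zoabodivogigdikn/ → zoabodivogigdik.

zoabodivogigdik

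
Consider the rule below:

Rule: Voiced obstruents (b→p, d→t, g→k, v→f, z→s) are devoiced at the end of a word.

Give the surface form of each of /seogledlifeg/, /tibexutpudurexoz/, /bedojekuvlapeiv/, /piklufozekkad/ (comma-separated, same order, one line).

seogledlifek, tibexutpudurexos, bedojekuvlapeif, piklufozekkat

/seogledlifeg/: /g/ is a voiced obstruent in word-final position, so it devoices to [k]. → [seogledlifek].
/tibexutpudurexoz/: /z/ is a voiced obstruent in word-final position, so it devoices to [s]. → [tibexutpudurexos].
/bedojekuvlapeiv/: /v/ is a voiced obstruent in word-final position, so it devoices to [f]. → [bedojekuvlapeif].
/piklufozekkad/: /d/ is a voiced obstruent in word-final position, so it devoices to [t]. → [piklufozekkat].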